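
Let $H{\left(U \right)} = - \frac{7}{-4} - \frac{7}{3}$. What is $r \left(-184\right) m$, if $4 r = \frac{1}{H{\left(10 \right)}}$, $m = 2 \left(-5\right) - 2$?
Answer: $- \frac{6624}{7} \approx -946.29$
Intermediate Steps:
$H{\left(U \right)} = - \frac{7}{12}$ ($H{\left(U \right)} = \left(-7\right) \left(- \frac{1}{4}\right) - \frac{7}{3} = \frac{7}{4} - \frac{7}{3} = - \frac{7}{12}$)
$m = -12$ ($m = -10 - 2 = -12$)
$r = - \frac{3}{7}$ ($r = \frac{1}{4 \left(- \frac{7}{12}\right)} = \frac{1}{4} \left(- \frac{12}{7}\right) = - \frac{3}{7} \approx -0.42857$)
$r \left(-184\right) m = \left(- \frac{3}{7}\right) \left(-184\right) \left(-12\right) = \frac{552}{7} \left(-12\right) = - \frac{6624}{7}$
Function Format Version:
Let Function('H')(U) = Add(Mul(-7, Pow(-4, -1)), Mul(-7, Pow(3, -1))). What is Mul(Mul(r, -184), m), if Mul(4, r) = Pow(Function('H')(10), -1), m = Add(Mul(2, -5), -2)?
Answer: Rational(-6624, 7) ≈ -946.29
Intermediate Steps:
Function('H')(U) = Rational(-7, 12) (Function('H')(U) = Add(Mul(-7, Rational(-1, 4)), Mul(-7, Rational(1, 3))) = Add(Rational(7, 4), Rational(-7, 3)) = Rational(-7, 12))
m = -12 (m = Add(-10, -2) = -12)
r = Rational(-3, 7) (r = Mul(Rational(1, 4), Pow(Rational(-7, 12), -1)) = Mul(Rational(1, 4), Rational(-12, 7)) = Rational(-3, 7) ≈ -0.42857)
Mul(Mul(r, -184), m) = Mul(Mul(Rational(-3, 7), -184), -12) = Mul(Rational(552, 7), -12) = Rational(-6624, 7)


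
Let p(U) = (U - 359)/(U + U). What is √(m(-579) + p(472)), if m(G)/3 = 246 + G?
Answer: I*√55633637/236 ≈ 31.605*I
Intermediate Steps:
m(G) = 738 + 3*G (m(G) = 3*(246 + G) = 738 + 3*G)
p(U) = (-359 + U)/(2*U) (p(U) = (-359 + U)/((2*U)) = (-359 + U)*(1/(2*U)) = (-359 + U)/(2*U))
√(m(-579) + p(472)) = √((738 + 3*(-579)) + (½)*(-359 + 472)/472) = √((738 - 1737) + (½)*(1/472)*113) = √(-999 + 113/944) = √(-942943/944) = I*√55633637/236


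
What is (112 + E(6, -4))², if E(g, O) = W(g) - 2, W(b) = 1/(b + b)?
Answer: 1745041/144 ≈ 12118.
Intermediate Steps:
W(b) = 1/(2*b)
E(g, O) = -2 + 1/(2*g) (E(g, O) = 1/(2*g) - 2 = -2 + 1/(2*g))
(112 + E(6, -4))² = (112 + (-2 + (½)/6))² = (112 + (-2 + (½)*(⅙)))² = (112 + (-2 + 1/12))² = (112 - 23/12)² = (1321/12)² = 1745041/144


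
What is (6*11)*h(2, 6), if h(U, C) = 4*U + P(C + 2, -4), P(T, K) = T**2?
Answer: 4752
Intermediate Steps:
h(U, C) = (2 + C)**2 + 4*U (h(U, C) = 4*U + (C + 2)**2 = 4*U + (2 + C)**2 = (2 + C)**2 + 4*U)
(6*11)*h(2, 6) = (6*11)*((2 + 6)**2 + 4*2) = 66*(8**2 + 8) = 66*(64 + 8) = 66*72 = 4752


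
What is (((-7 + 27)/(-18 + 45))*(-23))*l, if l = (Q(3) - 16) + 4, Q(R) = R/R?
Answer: 5060/27 ≈ 187.41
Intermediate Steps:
Q(R) = 1
l = -11 (l = (1 - 16) + 4 = -15 + 4 = -11)
(((-7 + 27)/(-18 + 45))*(-23))*l = (((-7 + 27)/(-18 + 45))*(-23))*(-11) = ((20/27)*(-23))*(-11) = -460/27*(-11) = 5060/27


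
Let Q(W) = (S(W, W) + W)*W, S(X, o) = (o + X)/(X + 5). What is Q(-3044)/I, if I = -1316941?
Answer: -28140647632/4002183699 ≈ -7.0313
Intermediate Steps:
S(X, o) = (X + o)/(5 + X)
Q(W) = W*(W + 2*W/(5 + W)) (Q(W) = ((W + W)/(5 + W) + W)*W = ((2*W)/(5 + W) + W)*W = (2*W/(5 + W) + W)*W = (W + 2*W/(5 + W))*W = W*(W + 2*W/(5 + W)))
Q(-3044)/I = ((-3044)²*(7 - 3044)/(5 - 3044))/(-1316941) = (9265936*(-3037)/(-3039))*(-1/1316941) = (9265936*(-1/3039)*(-3037))*(-1/1316941) = (28140647632/3039)*(-1/1316941) = -28140647632/4002183699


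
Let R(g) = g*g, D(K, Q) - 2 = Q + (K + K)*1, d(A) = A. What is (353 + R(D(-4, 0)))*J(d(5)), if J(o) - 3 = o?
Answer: 3112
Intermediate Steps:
D(K, Q) = 2 + Q + 2*K (D(K, Q) = 2 + (Q + (K + K)*1) = 2 + (Q + (2*K)*1) = 2 + (Q + 2*K) = 2 + Q + 2*K)
J(o) = 3 + o
R(g) = g²
(353 + R(D(-4, 0)))*J(d(5)) = (353 + (2 + 0 + 2*(-4))²)*(3 + 5) = (353 + (2 + 0 - 8)²)*8 = (353 + (-6)²)*8 = (353 + 36)*8 = 389*8 = 3112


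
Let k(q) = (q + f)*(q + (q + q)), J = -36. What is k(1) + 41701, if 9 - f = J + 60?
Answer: 41659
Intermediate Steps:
f = -15 (f = 9 - (-36 + 60) = 9 - 1*24 = 9 - 24 = -15)
k(q) = 3*q*(-15 + q) (k(q) = (q - 15)*(q + (q + q)) = (-15 + q)*(q + 2*q) = (-15 + q)*(3*q) = 3*q*(-15 + q))
k(1) + 41701 = 3*1*(-15 + 1) + 41701 = 3*1*(-14) + 41701 = -42 + 41701 = 41659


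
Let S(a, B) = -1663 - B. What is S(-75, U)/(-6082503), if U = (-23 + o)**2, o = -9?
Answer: 2687/6082503 ≈ 0.00044176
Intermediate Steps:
U = 1024 (U = (-23 - 9)**2 = (-32)**2 = 1024)
S(-75, U)/(-6082503) = (-1663 - 1*1024)/(-6082503) = (-1663 - 1024)*(-1/6082503) = -2687*(-1/6082503) = 2687/6082503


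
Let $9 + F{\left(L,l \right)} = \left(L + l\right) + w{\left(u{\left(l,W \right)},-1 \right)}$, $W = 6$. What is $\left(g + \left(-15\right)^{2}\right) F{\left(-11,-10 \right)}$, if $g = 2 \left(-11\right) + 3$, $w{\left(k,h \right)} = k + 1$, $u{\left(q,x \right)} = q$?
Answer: $-8034$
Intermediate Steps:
$w{\left(k,h \right)} = 1 + k$
$g = -19$ ($g = -22 + 3 = -19$)
$F{\left(L,l \right)} = -8 + L + 2 l$ ($F{\left(L,l \right)} = -9 + \left(\left(L + l\right) + \left(1 + l\right)\right) = -9 + \left(1 + L + 2 l\right) = -8 + L + 2 l$)
$\left(g + \left(-15\right)^{2}\right) F{\left(-11,-10 \right)} = \left(-19 + \left(-15\right)^{2}\right) \left(-8 - 11 + 2 \left(-10\right)\right) = \left(-19 + 225\right) \left(-8 - 11 - 20\right) = 206 \left(-39\right) = -8034$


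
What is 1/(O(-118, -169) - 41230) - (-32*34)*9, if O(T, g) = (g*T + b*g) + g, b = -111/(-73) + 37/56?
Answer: 873673462600/89223189 ≈ 9792.0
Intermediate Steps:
b = 8917/4088 (b = -111*(-1/73) + 37*(1/56) = 111/73 + 37/56 = 8917/4088 ≈ 2.1813)
O(T, g) = 13005*g/4088 + T*g (O(T, g) = (g*T + 8917*g/4088) + g = (T*g + 8917*g/4088) + g = (8917*g/4088 + T*g) + g = 13005*g/4088 + T*g)
1/(O(-118, -169) - 41230) - (-32*34)*9 = 1/((1/4088)*(-169)*(13005 + 4088*(-118)) - 41230) - (-32*34)*9 = 1/((1/4088)*(-169)*(13005 - 482384) - 41230) - (-1088)*9 = 1/((1/4088)*(-169)*(-469379) - 41230) - 1*(-9792) = 1/(79325051/4088 - 41230) + 9792 = 1/(-89223189/4088) + 9792 = -4088/89223189 + 9792 = 873673462600/89223189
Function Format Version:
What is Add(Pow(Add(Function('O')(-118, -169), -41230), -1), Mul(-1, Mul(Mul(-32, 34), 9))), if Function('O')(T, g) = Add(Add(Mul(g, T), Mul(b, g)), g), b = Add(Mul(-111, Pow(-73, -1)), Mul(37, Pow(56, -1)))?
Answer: Rational(873673462600, 89223189) ≈ 9792.0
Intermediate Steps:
b = Rational(8917, 4088) (b = Add(Mul(-111, Rational(-1, 73)), Mul(37, Rational(1, 56))) = Add(Rational(111, 73), Rational(37, 56)) = Rational(8917, 4088) ≈ 2.1813)
Function('O')(T, g) = Add(Mul(Rational(13005, 4088), g), Mul(T, g)) (Function('O')(T, g) = Add(Add(Mul(g, T), Mul(Rational(8917, 4088), g)), g) = Add(Add(Mul(T, g), Mul(Rational(8917, 4088), g)), g) = Add(Add(Mul(Rational(8917, 4088), g), Mul(T, g)), g) = Add(Mul(Rational(13005, 4088), g), Mul(T, g)))
Add(Pow(Add(Function('O')(-118, -169), -41230), -1), Mul(-1, Mul(Mul(-32, 34), 9))) = Add(Pow(Add(Mul(Rational(1, 4088), -169, Add(13005, Mul(4088, -118))), -41230), -1), Mul(-1, Mul(Mul(-32, 34), 9))) = Add(Pow(Add(Mul(Rational(1, 4088), -169, Add(13005, -482384)), -41230), -1), Mul(-1, Mul(-1088, 9))) = Add(Pow(Add(Mul(Rational(1, 4088), -169, -469379), -41230), -1), Mul(-1, -9792)) = Add(Pow(Add(Rational(79325051, 4088), -41230), -1), 9792) = Add(Pow(Rational(-89223189, 4088), -1), 9792) = Add(Rational(-4088, 89223189), 9792) = Rational(873673462600, 89223189)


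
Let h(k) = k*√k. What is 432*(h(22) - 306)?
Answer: -132192 + 9504*√22 ≈ -87614.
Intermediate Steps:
h(k) = k^(3/2)
432*(h(22) - 306) = 432*(22^(3/2) - 306) = 432*(22*√22 - 306) = 432*(-306 + 22*√22) = -132192 + 9504*√22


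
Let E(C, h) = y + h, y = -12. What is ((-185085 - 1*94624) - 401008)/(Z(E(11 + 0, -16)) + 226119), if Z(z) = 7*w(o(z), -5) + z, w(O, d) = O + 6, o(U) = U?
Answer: -680717/225937 ≈ -3.0129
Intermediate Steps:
E(C, h) = -12 + h
w(O, d) = 6 + O
Z(z) = 42 + 8*z (Z(z) = 7*(6 + z) + z = (42 + 7*z) + z = 42 + 8*z)
((-185085 - 1*94624) - 401008)/(Z(E(11 + 0, -16)) + 226119) = ((-185085 - 1*94624) - 401008)/((42 + 8*(-12 - 16)) + 226119) = ((-185085 - 94624) - 401008)/((42 + 8*(-28)) + 226119) = (-279709 - 401008)/((42 - 224) + 226119) = -680717/(-182 + 226119) = -680717/225937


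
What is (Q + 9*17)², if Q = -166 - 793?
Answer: 649636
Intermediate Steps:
Q = -959
(Q + 9*17)² = (-959 + 9*17)² = (-959 + 153)² = (-806)² = 649636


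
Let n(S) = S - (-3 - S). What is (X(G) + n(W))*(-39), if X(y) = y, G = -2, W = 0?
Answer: -39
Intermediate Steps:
n(S) = 3 + 2*S (n(S) = S + (3 + S) = 3 + 2*S)
(X(G) + n(W))*(-39) = (-2 + (3 + 2*0))*(-39) = (-2 + (3 + 0))*(-39) = (-2 + 3)*(-39) = 1*(-39) = -39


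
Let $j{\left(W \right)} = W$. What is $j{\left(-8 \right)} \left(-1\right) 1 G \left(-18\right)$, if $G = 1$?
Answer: $-144$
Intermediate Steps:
$j{\left(-8 \right)} \left(-1\right) 1 G \left(-18\right) = - 8 \left(-1\right) 1 \cdot 1 \left(-18\right) = - 8 \left(\left(-1\right) 1\right) \left(-18\right) = \left(-8\right) \left(-1\right) \left(-18\right) = 8 \left(-18\right) = -144$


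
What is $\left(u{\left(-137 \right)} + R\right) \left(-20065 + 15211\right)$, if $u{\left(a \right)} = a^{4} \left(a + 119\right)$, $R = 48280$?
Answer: $30778768490172$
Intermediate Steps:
$u{\left(a \right)} = a^{4} \left(119 + a\right)$
$\left(u{\left(-137 \right)} + R\right) \left(-20065 + 15211\right) = \left(\left(-137\right)^{4} \left(119 - 137\right) + 48280\right) \left(-20065 + 15211\right) = \left(352275361 \left(-18\right) + 48280\right) \left(-4854\right) = \left(-6340956498 + 48280\right) \left(-4854\right) = \left(-6340908218\right) \left(-4854\right) = 30778768490172$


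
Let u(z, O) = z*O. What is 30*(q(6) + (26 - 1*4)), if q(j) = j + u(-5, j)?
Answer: -60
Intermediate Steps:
u(z, O) = O*z
q(j) = -4*j (q(j) = j + j*(-5) = j - 5*j = -4*j)
30*(q(6) + (26 - 1*4)) = 30*(-4*6 + (26 - 1*4)) = 30*(-24 + (26 - 4)) = 30*(-24 + 22) = 30*(-2) = -60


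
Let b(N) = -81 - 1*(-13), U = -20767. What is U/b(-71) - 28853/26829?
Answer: 50472349/165852 ≈ 304.32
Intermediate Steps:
b(N) = -68 (b(N) = -81 + 13 = -68)
U/b(-71) - 28853/26829 = -20767/(-68) - 28853/26829 = -20767*(-1/68) - 28853*1/26829 = 20767/68 - 2623/2439 = 50472349/165852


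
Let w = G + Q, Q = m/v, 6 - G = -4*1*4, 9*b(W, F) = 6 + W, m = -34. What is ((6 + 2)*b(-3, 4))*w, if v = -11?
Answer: 736/11 ≈ 66.909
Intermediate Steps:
b(W, F) = ⅔ + W/9 (b(W, F) = (6 + W)/9 = ⅔ + W/9)
G = 22 (G = 6 - (-4*1)*4 = 6 - (-4)*4 = 6 - 1*(-16) = 6 + 16 = 22)
Q = 34/11 (Q = -34/(-11) = -34*(-1/11) = 34/11 ≈ 3.0909)
w = 276/11 (w = 22 + 34/11 = 276/11 ≈ 25.091)
((6 + 2)*b(-3, 4))*w = ((6 + 2)*(⅔ + (⅑)*(-3)))*(276/11) = (8*(⅔ - ⅓))*(276/11) = (8*(⅓))*(276/11) = (8/3)*(276/11) = 736/11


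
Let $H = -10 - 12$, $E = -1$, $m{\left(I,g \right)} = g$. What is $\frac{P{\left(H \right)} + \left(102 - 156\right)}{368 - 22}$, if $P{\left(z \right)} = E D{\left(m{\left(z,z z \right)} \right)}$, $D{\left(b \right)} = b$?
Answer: $- \frac{269}{173} \approx -1.5549$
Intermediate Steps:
$H = -22$ ($H = -10 - 12 = -22$)
$P{\left(z \right)} = - z^{2}$ ($P{\left(z \right)} = - z z = - z^{2}$)
$\frac{P{\left(H \right)} + \left(102 - 156\right)}{368 - 22} = \frac{- \left(-22\right)^{2} + \left(102 - 156\right)}{368 - 22} = \frac{\left(-1\right) 484 + \left(102 - 156\right)}{346} = \left(-484 - 54\right) \frac{1}{346} = \left(-538\right) \frac{1}{346} = - \frac{269}{173}$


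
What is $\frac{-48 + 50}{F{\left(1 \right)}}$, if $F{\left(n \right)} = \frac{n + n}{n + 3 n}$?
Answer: $4$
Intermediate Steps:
$F{\left(n \right)} = \frac{1}{2}$ ($F{\left(n \right)} = \frac{2 n}{4 n} = 2 n \frac{1}{4 n} = \frac{1}{2}$)
$\frac{-48 + 50}{F{\left(1 \right)}} = \left(-48 + 50\right) \frac{1}{\frac{1}{2}} = 2 \cdot 2 = 4$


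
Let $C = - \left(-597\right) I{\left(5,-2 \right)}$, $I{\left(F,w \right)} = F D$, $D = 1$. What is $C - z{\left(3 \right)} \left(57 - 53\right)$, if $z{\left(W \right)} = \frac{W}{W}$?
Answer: $2981$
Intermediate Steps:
$I{\left(F,w \right)} = F$ ($I{\left(F,w \right)} = F 1 = F$)
$z{\left(W \right)} = 1$
$C = 2985$ ($C = - \left(-597\right) 5 = \left(-1\right) \left(-2985\right) = 2985$)
$C - z{\left(3 \right)} \left(57 - 53\right) = 2985 - 1 \left(57 - 53\right) = 2985 - 1 \cdot 4 = 2985 - 4 = 2981$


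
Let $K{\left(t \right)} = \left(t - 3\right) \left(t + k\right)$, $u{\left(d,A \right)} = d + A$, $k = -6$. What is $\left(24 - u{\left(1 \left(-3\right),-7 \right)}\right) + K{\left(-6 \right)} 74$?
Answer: $8026$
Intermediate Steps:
$u{\left(d,A \right)} = A + d$
$K{\left(t \right)} = \left(-6 + t\right) \left(-3 + t\right)$ ($K{\left(t \right)} = \left(t - 3\right) \left(t - 6\right) = \left(-3 + t\right) \left(-6 + t\right) = \left(-6 + t\right) \left(-3 + t\right)$)
$\left(24 - u{\left(1 \left(-3\right),-7 \right)}\right) + K{\left(-6 \right)} 74 = \left(24 - \left(-7 + 1 \left(-3\right)\right)\right) + \left(18 + \left(-6\right)^{2} - -54\right) 74 = \left(24 - \left(-7 - 3\right)\right) + \left(18 + 36 + 54\right) 74 = \left(24 - -10\right) + 108 \cdot 74 = \left(24 + 10\right) + 7992 = 34 + 7992 = 8026$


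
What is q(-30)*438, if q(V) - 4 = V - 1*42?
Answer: -29784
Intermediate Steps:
q(V) = -38 + V (q(V) = 4 + (V - 1*42) = 4 + (V - 42) = 4 + (-42 + V) = -38 + V)
q(-30)*438 = (-38 - 30)*438 = -68*438 = -29784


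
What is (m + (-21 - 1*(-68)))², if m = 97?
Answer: 20736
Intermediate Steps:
(m + (-21 - 1*(-68)))² = (97 + (-21 - 1*(-68)))² = (97 + (-21 + 68))² = (97 + 47)² = 144² = 20736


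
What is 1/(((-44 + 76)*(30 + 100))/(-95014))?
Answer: -47507/2080 ≈ -22.840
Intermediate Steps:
1/(((-44 + 76)*(30 + 100))/(-95014)) = 1/((32*130)*(-1/95014)) = 1/(4160*(-1/95014)) = 1/(-2080/47507) = -47507/2080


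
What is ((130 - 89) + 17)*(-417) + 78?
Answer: -24108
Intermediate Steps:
((130 - 89) + 17)*(-417) + 78 = (41 + 17)*(-417) + 78 = 58*(-417) + 78 = -24186 + 78 = -24108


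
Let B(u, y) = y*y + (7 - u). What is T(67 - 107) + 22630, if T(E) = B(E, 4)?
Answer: 22693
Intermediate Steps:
B(u, y) = 7 + y**2 - u (B(u, y) = y**2 + (7 - u) = 7 + y**2 - u)
T(E) = 23 - E (T(E) = 7 + 4**2 - E = 7 + 16 - E = 23 - E)
T(67 - 107) + 22630 = (23 - (67 - 107)) + 22630 = (23 - 1*(-40)) + 22630 = (23 + 40) + 22630 = 63 + 22630 = 22693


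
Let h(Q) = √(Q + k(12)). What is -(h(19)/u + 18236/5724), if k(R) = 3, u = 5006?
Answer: -4559/1431 - √22/5006 ≈ -3.1868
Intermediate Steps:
h(Q) = √(3 + Q) (h(Q) = √(Q + 3) = √(3 + Q))
-(h(19)/u + 18236/5724) = -(√(3 + 19)/5006 + 18236/5724) = -(√22*(1/5006) + 18236*(1/5724)) = -(√22/5006 + 4559/1431) = -(4559/1431 + √22/5006) = -4559/1431 - √22/5006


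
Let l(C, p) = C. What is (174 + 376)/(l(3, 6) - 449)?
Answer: -275/223 ≈ -1.2332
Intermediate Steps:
(174 + 376)/(l(3, 6) - 449) = (174 + 376)/(3 - 449) = 550/(-446) = 550*(-1/446) = -275/223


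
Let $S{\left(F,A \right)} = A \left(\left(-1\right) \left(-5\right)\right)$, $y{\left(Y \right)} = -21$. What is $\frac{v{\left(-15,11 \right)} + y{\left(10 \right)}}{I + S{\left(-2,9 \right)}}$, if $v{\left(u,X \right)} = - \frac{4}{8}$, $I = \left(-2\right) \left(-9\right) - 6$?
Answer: $- \frac{43}{114} \approx -0.37719$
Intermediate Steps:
$I = 12$ ($I = 18 - 6 = 12$)
$v{\left(u,X \right)} = - \frac{1}{2}$ ($v{\left(u,X \right)} = \left(-4\right) \frac{1}{8} = - \frac{1}{2}$)
$S{\left(F,A \right)} = 5 A$ ($S{\left(F,A \right)} = A 5 = 5 A$)
$\frac{v{\left(-15,11 \right)} + y{\left(10 \right)}}{I + S{\left(-2,9 \right)}} = \frac{- \frac{1}{2} - 21}{12 + 5 \cdot 9} = - \frac{43}{2 \left(12 + 45\right)} = - \frac{43}{2 \cdot 57} = \left(- \frac{43}{2}\right) \frac{1}{57} = - \frac{43}{114}$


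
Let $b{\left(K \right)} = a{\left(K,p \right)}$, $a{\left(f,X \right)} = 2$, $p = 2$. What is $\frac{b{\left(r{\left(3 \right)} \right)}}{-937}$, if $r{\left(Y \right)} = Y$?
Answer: $- \frac{2}{937} \approx -0.0021345$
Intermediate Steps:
$b{\left(K \right)} = 2$
$\frac{b{\left(r{\left(3 \right)} \right)}}{-937} = \frac{2}{-937} = 2 \left(- \frac{1}{937}\right) = - \frac{2}{937}$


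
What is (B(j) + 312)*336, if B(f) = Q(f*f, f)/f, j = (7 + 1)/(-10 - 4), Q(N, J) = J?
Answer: 105168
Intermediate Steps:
j = -4/7 (j = 8/(-14) = 8*(-1/14) = -4/7 ≈ -0.57143)
B(f) = 1 (B(f) = f/f = 1)
(B(j) + 312)*336 = (1 + 312)*336 = 313*336 = 105168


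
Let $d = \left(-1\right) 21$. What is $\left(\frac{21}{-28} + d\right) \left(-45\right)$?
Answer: $\frac{3915}{4} \approx 978.75$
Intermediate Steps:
$d = -21$
$\left(\frac{21}{-28} + d\right) \left(-45\right) = \left(\frac{21}{-28} - 21\right) \left(-45\right) = \left(21 \left(- \frac{1}{28}\right) - 21\right) \left(-45\right) = \left(- \frac{3}{4} - 21\right) \left(-45\right) = \left(- \frac{87}{4}\right) \left(-45\right) = \frac{3915}{4}$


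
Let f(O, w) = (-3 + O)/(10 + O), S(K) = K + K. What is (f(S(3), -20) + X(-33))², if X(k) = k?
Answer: 275625/256 ≈ 1076.7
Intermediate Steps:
S(K) = 2*K
f(O, w) = (-3 + O)/(10 + O)
(f(S(3), -20) + X(-33))² = ((-3 + 2*3)/(10 + 2*3) - 33)² = ((-3 + 6)/(10 + 6) - 33)² = (3/16 - 33)² = (-525/16)² = 275625/256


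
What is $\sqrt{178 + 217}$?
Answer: $\sqrt{395} \approx 19.875$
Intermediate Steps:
$\sqrt{178 + 217} = \sqrt{395}$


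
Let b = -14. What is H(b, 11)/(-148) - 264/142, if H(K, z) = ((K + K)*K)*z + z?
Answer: -326469/10508 ≈ -31.069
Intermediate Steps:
H(K, z) = z + 2*z*K² (H(K, z) = ((2*K)*K)*z + z = (2*K²)*z + z = 2*z*K² + z = z + 2*z*K²)
H(b, 11)/(-148) - 264/142 = (11*(1 + 2*(-14)²))/(-148) - 264/142 = (11*(1 + 2*196))*(-1/148) - 264*1/142 = (11*(1 + 392))*(-1/148) - 132/71 = (11*393)*(-1/148) - 132/71 = 4323*(-1/148) - 132/71 = -4323/148 - 132/71 = -326469/10508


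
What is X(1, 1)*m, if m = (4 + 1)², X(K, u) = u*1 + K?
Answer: 50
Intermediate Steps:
X(K, u) = K + u (X(K, u) = u + K = K + u)
m = 25 (m = 5² = 25)
X(1, 1)*m = (1 + 1)*25 = 2*25 = 50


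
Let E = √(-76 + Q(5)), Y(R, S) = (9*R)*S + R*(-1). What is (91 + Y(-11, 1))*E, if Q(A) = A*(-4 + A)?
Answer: 3*I*√71 ≈ 25.278*I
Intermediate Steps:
Y(R, S) = -R + 9*R*S (Y(R, S) = 9*R*S - R = -R + 9*R*S)
E = I*√71 (E = √(-76 + 5*(-4 + 5)) = √(-76 + 5*1) = √(-76 + 5) = √(-71) = I*√71 ≈ 8.4261*I)
(91 + Y(-11, 1))*E = (91 - 11*(-1 + 9*1))*(I*√71) = (91 - 11*(-1 + 9))*(I*√71) = (91 - 11*8)*(I*√71) = (91 - 88)*(I*√71) = 3*(I*√71) = 3*I*√71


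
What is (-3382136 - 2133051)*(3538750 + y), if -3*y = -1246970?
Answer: -65427876722140/3 ≈ -2.1809e+13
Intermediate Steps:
y = 1246970/3 (y = -1/3*(-1246970) = 1246970/3 ≈ 4.1566e+5)
(-3382136 - 2133051)*(3538750 + y) = (-3382136 - 2133051)*(3538750 + 1246970/3) = -5515187*11863220/3 = -65427876722140/3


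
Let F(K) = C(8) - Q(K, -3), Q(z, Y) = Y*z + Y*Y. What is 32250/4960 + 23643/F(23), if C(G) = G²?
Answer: 97797/496 ≈ 197.17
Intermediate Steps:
Q(z, Y) = Y² + Y*z (Q(z, Y) = Y*z + Y² = Y² + Y*z)
F(K) = 55 + 3*K (F(K) = 8² - (-3)*(-3 + K) = 64 - (9 - 3*K) = 64 + (-9 + 3*K) = 55 + 3*K)
32250/4960 + 23643/F(23) = 32250/4960 + 23643/(55 + 3*23) = 32250*(1/4960) + 23643/(55 + 69) = 3225/496 + 23643/124 = 97797/496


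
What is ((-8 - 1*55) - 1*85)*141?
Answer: -20868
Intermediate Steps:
((-8 - 1*55) - 1*85)*141 = ((-8 - 55) - 85)*141 = (-63 - 85)*141 = -148*141 = -20868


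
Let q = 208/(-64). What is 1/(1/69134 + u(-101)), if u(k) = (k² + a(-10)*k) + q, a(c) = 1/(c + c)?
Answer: 345670/3526801881 ≈ 9.8012e-5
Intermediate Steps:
a(c) = 1/(2*c)
q = -13/4 (q = 208*(-1/64) = -13/4 ≈ -3.2500)
u(k) = -13/4 + k² - k/20 (u(k) = (k² + ((½)/(-10))*k) - 13/4 = (k² + ((½)*(-⅒))*k) - 13/4 = (k² - k/20) - 13/4 = -13/4 + k² - k/20)
1/(1/69134 + u(-101)) = 1/(1/69134 + (-13/4 + (-101)² - 1/20*(-101))) = 1/(1/69134 + (-13/4 + 10201 + 101/20)) = 1/(1/69134 + 51014/5) = 1/(3526801881/345670) = 345670/3526801881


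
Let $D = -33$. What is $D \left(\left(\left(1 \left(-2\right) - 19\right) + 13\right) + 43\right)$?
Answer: $-1155$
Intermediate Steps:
$D \left(\left(\left(1 \left(-2\right) - 19\right) + 13\right) + 43\right) = - 33 \left(\left(\left(1 \left(-2\right) - 19\right) + 13\right) + 43\right) = - 33 \left(\left(\left(-2 - 19\right) + 13\right) + 43\right) = - 33 \left(\left(-21 + 13\right) + 43\right) = - 33 \left(-8 + 43\right) = \left(-33\right) 35 = -1155$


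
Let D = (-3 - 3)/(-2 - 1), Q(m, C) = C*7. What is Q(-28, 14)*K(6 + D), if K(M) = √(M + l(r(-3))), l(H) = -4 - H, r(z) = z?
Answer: 98*√7 ≈ 259.28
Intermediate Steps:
Q(m, C) = 7*C
D = 2 (D = -6/(-3) = -6*(-⅓) = 2)
K(M) = √(-1 + M) (K(M) = √(M + (-4 - 1*(-3))) = √(M + (-4 + 3)) = √(M - 1) = √(-1 + M))
Q(-28, 14)*K(6 + D) = (7*14)*√(-1 + (6 + 2)) = 98*√(-1 + 8) = 98*√7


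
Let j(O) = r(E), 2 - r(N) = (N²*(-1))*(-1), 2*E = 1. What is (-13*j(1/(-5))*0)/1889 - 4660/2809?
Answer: -4660/2809 ≈ -1.6590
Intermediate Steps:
E = ½ (E = (½)*1 = ½ ≈ 0.50000)
r(N) = 2 - N² (r(N) = 2 - N²*(-1)*(-1) = 2 - (-N²)*(-1) = 2 - N²)
j(O) = 7/4 (j(O) = 2 - (½)² = 2 - 1*¼ = 2 - ¼ = 7/4)
(-13*j(1/(-5))*0)/1889 - 4660/2809 = (-13*7/4*0)/1889 - 4660/2809 = -91/4*0*(1/1889) - 4660*1/2809 = 0*(1/1889) - 4660/2809 = 0 - 4660/2809 = -4660/2809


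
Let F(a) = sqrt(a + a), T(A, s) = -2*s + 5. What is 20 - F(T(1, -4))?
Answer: 20 - sqrt(26) ≈ 14.901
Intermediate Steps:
T(A, s) = 5 - 2*s
F(a) = sqrt(2)*sqrt(a) (F(a) = sqrt(2*a) = sqrt(2)*sqrt(a))
20 - F(T(1, -4)) = 20 - sqrt(2)*sqrt(5 - 2*(-4)) = 20 - sqrt(2)*sqrt(5 + 8) = 20 - sqrt(2)*sqrt(13) = 20 - sqrt(26)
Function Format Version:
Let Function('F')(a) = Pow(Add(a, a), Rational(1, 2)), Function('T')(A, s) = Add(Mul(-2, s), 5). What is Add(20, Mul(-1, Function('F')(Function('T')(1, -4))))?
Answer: Add(20, Mul(-1, Pow(26, Rational(1, 2)))) ≈ 14.901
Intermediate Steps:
Function('T')(A, s) = Add(5, Mul(-2, s))
Function('F')(a) = Mul(Pow(2, Rational(1, 2)), Pow(a, Rational(1, 2))) (Function('F')(a) = Pow(Mul(2, a), Rational(1, 2)) = Mul(Pow(2, Rational(1, 2)), Pow(a, Rational(1, 2))))
Add(20, Mul(-1, Function('F')(Function('T')(1, -4)))) = Add(20, Mul(-1, Mul(Pow(2, Rational(1, 2)), Pow(Add(5, Mul(-2, -4)), Rational(1, 2))))) = Add(20, Mul(-1, Mul(Pow(2, Rational(1, 2)), Pow(Add(5, 8), Rational(1, 2))))) = Add(20, Mul(-1, Mul(Pow(2, Rational(1, 2)), Pow(13, Rational(1, 2))))) = Add(20, Mul(-1, Pow(26, Rational(1, 2))))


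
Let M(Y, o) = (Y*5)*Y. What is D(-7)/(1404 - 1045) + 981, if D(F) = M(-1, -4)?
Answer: 352184/359 ≈ 981.01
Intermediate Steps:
M(Y, o) = 5*Y² (M(Y, o) = (5*Y)*Y = 5*Y²)
D(F) = 5 (D(F) = 5*(-1)² = 5*1 = 5)
D(-7)/(1404 - 1045) + 981 = 5/(1404 - 1045) + 981 = 5/359 + 981 = 352184/359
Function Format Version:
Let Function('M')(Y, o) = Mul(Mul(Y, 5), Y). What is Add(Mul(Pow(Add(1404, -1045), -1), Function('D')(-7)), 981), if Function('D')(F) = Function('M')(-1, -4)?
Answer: Rational(352184, 359) ≈ 981.01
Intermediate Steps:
Function('M')(Y, o) = Mul(5, Pow(Y, 2)) (Function('M')(Y, o) = Mul(Mul(5, Y), Y) = Mul(5, Pow(Y, 2)))
Function('D')(F) = 5 (Function('D')(F) = Mul(5, Pow(-1, 2)) = Mul(5, 1) = 5)
Add(Mul(Pow(Add(1404, -1045), -1), Function('D')(-7)), 981) = Add(Mul(Pow(Add(1404, -1045), -1), 5), 981) = Add(Mul(Pow(359, -1), 5), 981) = Add(Mul(Rational(1, 359), 5), 981) = Add(Rational(5, 359), 981) = Rational(352184, 359)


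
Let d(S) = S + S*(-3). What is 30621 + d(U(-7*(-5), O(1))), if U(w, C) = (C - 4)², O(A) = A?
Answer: 30603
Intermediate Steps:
U(w, C) = (-4 + C)²
d(S) = -2*S (d(S) = S - 3*S = -2*S)
30621 + d(U(-7*(-5), O(1))) = 30621 - 2*(-4 + 1)² = 30621 - 2*(-3)² = 30621 - 2*9 = 30621 - 18 = 30603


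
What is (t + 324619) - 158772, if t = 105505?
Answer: 271352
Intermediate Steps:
(t + 324619) - 158772 = (105505 + 324619) - 158772 = 430124 - 158772 = 271352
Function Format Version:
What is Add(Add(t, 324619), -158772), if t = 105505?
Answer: 271352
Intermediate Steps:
Add(Add(t, 324619), -158772) = Add(Add(105505, 324619), -158772) = Add(430124, -158772) = 271352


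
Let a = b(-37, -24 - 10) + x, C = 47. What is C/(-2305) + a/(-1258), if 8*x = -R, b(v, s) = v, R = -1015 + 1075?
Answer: 86893/5799380 ≈ 0.014983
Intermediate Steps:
R = 60
x = -15/2 (x = (-1*60)/8 = (1/8)*(-60) = -15/2 ≈ -7.5000)
a = -89/2 (a = -37 - 15/2 = -89/2 ≈ -44.500)
C/(-2305) + a/(-1258) = 47/(-2305) - 89/2/(-1258) = 47*(-1/2305) - 89/2*(-1/1258) = -47/2305 + 89/2516 = 86893/5799380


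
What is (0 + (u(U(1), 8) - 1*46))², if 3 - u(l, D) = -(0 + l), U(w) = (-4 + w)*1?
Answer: 2116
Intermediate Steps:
U(w) = -4 + w
u(l, D) = 3 + l (u(l, D) = 3 - (-1)*(0 + l) = 3 - (-1)*l = 3 + l)
(0 + (u(U(1), 8) - 1*46))² = (0 + ((3 + (-4 + 1)) - 1*46))² = (0 + ((3 - 3) - 46))² = (0 + (0 - 46))² = (0 - 46)² = (-46)² = 2116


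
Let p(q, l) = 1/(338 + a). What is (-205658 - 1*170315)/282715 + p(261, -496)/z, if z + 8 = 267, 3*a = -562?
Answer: -44013559019/33096879620 ≈ -1.3298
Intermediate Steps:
a = -562/3 (a = (⅓)*(-562) = -562/3 ≈ -187.33)
z = 259 (z = -8 + 267 = 259)
p(q, l) = 3/452 (p(q, l) = 1/(338 - 562/3) = 1/(452/3) = 3/452)
(-205658 - 1*170315)/282715 + p(261, -496)/z = (-205658 - 1*170315)/282715 + (3/452)/259 = (-205658 - 170315)*(1/282715) + (3/452)*(1/259) = -375973*1/282715 + 3/117068 = -375973/282715 + 3/117068 = -44013559019/33096879620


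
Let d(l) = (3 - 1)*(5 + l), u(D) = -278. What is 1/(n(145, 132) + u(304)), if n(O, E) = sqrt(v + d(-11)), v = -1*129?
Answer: -278/77425 - I*sqrt(141)/77425 ≈ -0.0035906 - 0.00015337*I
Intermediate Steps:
v = -129
d(l) = 10 + 2*l (d(l) = 2*(5 + l) = 10 + 2*l)
n(O, E) = I*sqrt(141) (n(O, E) = sqrt(-129 + (10 + 2*(-11))) = sqrt(-129 + (10 - 22)) = sqrt(-129 - 12) = sqrt(-141) = I*sqrt(141))
1/(n(145, 132) + u(304)) = 1/(I*sqrt(141) - 278) = 1/(-278 + I*sqrt(141))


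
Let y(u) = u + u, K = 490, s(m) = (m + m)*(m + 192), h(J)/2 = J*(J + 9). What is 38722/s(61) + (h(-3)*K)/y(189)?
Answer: -2102537/46299 ≈ -45.412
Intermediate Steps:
h(J) = 2*J*(9 + J) (h(J) = 2*(J*(J + 9)) = 2*(J*(9 + J)) = 2*J*(9 + J))
s(m) = 2*m*(192 + m) (s(m) = (2*m)*(192 + m) = 2*m*(192 + m))
y(u) = 2*u
38722/s(61) + (h(-3)*K)/y(189) = 38722/((2*61*(192 + 61))) + ((2*(-3)*(9 - 3))*490)/((2*189)) = 38722/((2*61*253)) + ((2*(-3)*6)*490)/378 = 38722/30866 - 36*490*(1/378) = 38722*(1/30866) - 17640*1/378 = 19361/15433 - 140/3 = -2102537/46299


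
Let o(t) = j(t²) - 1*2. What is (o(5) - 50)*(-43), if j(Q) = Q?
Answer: 1161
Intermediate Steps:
o(t) = -2 + t² (o(t) = t² - 1*2 = t² - 2 = -2 + t²)
(o(5) - 50)*(-43) = ((-2 + 5²) - 50)*(-43) = ((-2 + 25) - 50)*(-43) = (23 - 50)*(-43) = -27*(-43) = 1161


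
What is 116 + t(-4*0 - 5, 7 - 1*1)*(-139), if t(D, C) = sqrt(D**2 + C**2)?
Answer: 116 - 139*sqrt(61) ≈ -969.63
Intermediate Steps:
t(D, C) = sqrt(C**2 + D**2)
116 + t(-4*0 - 5, 7 - 1*1)*(-139) = 116 + sqrt((7 - 1*1)**2 + (-4*0 - 5)**2)*(-139) = 116 + sqrt((7 - 1)**2 + (0 - 5)**2)*(-139) = 116 + sqrt(6**2 + (-5)**2)*(-139) = 116 + sqrt(36 + 25)*(-139) = 116 + sqrt(61)*(-139) = 116 - 139*sqrt(61)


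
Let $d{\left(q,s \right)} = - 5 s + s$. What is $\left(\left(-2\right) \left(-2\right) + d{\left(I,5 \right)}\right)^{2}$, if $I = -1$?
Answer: $256$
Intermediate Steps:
$d{\left(q,s \right)} = - 4 s$
$\left(\left(-2\right) \left(-2\right) + d{\left(I,5 \right)}\right)^{2} = \left(\left(-2\right) \left(-2\right) - 20\right)^{2} = \left(4 - 20\right)^{2} = \left(-16\right)^{2} = 256$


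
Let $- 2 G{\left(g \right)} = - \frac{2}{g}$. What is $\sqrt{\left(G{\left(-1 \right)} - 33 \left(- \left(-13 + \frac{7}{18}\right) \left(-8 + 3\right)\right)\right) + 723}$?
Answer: $\frac{\sqrt{100902}}{6} \approx 52.942$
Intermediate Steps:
$G{\left(g \right)} = \frac{1}{g}$ ($G{\left(g \right)} = - \frac{\left(-2\right) \frac{1}{g}}{2} = \frac{1}{g}$)
$\sqrt{\left(G{\left(-1 \right)} - 33 \left(- \left(-13 + \frac{7}{18}\right) \left(-8 + 3\right)\right)\right) + 723} = \sqrt{\left(\frac{1}{-1} - 33 \left(- \left(-13 + \frac{7}{18}\right) \left(-8 + 3\right)\right)\right) + 723} = \sqrt{\left(-1 - 33 \left(- \left(-13 + 7 \cdot \frac{1}{18}\right) \left(-5\right)\right)\right) + 723} = \sqrt{\left(-1 - 33 \left(- \left(-13 + \frac{7}{18}\right) \left(-5\right)\right)\right) + 723} = \sqrt{\left(-1 - 33 \left(- \frac{\left(-227\right) \left(-5\right)}{18}\right)\right) + 723} = \sqrt{\left(-1 - 33 \left(\left(-1\right) \frac{1135}{18}\right)\right) + 723} = \sqrt{\left(-1 - - \frac{12485}{6}\right) + 723} = \sqrt{\left(-1 + \frac{12485}{6}\right) + 723} = \sqrt{\frac{12479}{6} + 723} = \sqrt{\frac{16817}{6}} = \frac{\sqrt{100902}}{6}$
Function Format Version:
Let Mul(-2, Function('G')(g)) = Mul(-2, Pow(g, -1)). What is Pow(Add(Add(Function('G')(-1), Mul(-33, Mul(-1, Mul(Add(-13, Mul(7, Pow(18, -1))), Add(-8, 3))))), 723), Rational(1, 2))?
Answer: Mul(Rational(1, 6), Pow(100902, Rational(1, 2))) ≈ 52.942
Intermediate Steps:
Function('G')(g) = Pow(g, -1) (Function('G')(g) = Mul(Rational(-1, 2), Mul(-2, Pow(g, -1))) = Pow(g, -1))
Pow(Add(Add(Function('G')(-1), Mul(-33, Mul(-1, Mul(Add(-13, Mul(7, Pow(18, -1))), Add(-8, 3))))), 723), Rational(1, 2)) = Pow(Add(Add(Pow(-1, -1), Mul(-33, Mul(-1, Mul(Add(-13, Mul(7, Pow(18, -1))), Add(-8, 3))))), 723), Rational(1, 2)) = Pow(Add(Add(-1, Mul(-33, Mul(-1, Mul(Add(-13, Mul(7, Rational(1, 18))), -5)))), 723), Rational(1, 2)) = Pow(Add(Add(-1, Mul(-33, Mul(-1, Mul(Add(-13, Rational(7, 18)), -5)))), 723), Rational(1, 2)) = Pow(Add(Add(-1, Mul(-33, Mul(-1, Mul(Rational(-227, 18), -5)))), 723), Rational(1, 2)) = Pow(Add(Add(-1, Mul(-33, Mul(-1, Rational(1135, 18)))), 723), Rational(1, 2)) = Pow(Add(Add(-1, Mul(-33, Rational(-1135, 18))), 723), Rational(1, 2)) = Pow(Add(Add(-1, Rational(12485, 6)), 723), Rational(1, 2)) = Pow(Add(Rational(12479, 6), 723), Rational(1, 2)) = Pow(Rational(16817, 6), Rational(1, 2)) = Mul(Rational(1, 6), Pow(100902, Rational(1, 2)))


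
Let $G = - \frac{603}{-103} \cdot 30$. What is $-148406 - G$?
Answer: $- \frac{15303908}{103} \approx -1.4858 \cdot 10^{5}$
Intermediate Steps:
$G = \frac{18090}{103}$ ($G = \left(-603\right) \left(- \frac{1}{103}\right) 30 = \frac{603}{103} \cdot 30 = \frac{18090}{103} \approx 175.63$)
$-148406 - G = -148406 - \frac{18090}{103} = - \frac{15303908}{103}$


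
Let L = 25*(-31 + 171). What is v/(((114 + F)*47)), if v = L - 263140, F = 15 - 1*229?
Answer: 12982/235 ≈ 55.243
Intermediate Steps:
F = -214 (F = 15 - 229 = -214)
L = 3500 (L = 25*140 = 3500)
v = -259640 (v = 3500 - 263140 = -259640)
v/(((114 + F)*47)) = -259640*1/(47*(114 - 214)) = -259640/((-100*47)) = -259640/(-4700) = -259640*(-1/4700) = 12982/235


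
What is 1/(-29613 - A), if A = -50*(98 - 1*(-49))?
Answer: -1/22263 ≈ -4.4918e-5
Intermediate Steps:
A = -7350 (A = -50*(98 + 49) = -50*147 = -7350)
1/(-29613 - A) = 1/(-29613 - 1*(-7350)) = 1/(-29613 + 7350) = 1/(-22263) = -1/22263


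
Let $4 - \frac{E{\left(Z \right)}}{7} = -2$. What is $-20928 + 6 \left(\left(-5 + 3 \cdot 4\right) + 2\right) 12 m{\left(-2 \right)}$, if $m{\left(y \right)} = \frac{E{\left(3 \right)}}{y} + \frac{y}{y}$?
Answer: $-33888$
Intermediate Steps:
$E{\left(Z \right)} = 42$ ($E{\left(Z \right)} = 28 - -14 = 28 + 14 = 42$)
$m{\left(y \right)} = 1 + \frac{42}{y}$ ($m{\left(y \right)} = \frac{42}{y} + \frac{y}{y} = \frac{42}{y} + 1 = 1 + \frac{42}{y}$)
$-20928 + 6 \left(\left(-5 + 3 \cdot 4\right) + 2\right) 12 m{\left(-2 \right)} = -20928 + 6 \left(\left(-5 + 3 \cdot 4\right) + 2\right) 12 \frac{42 - 2}{-2} = -20928 + 6 \left(\left(-5 + 12\right) + 2\right) 12 \left(\left(- \frac{1}{2}\right) 40\right) = -20928 + 6 \left(7 + 2\right) 12 \left(-20\right) = -20928 + 6 \cdot 9 \cdot 12 \left(-20\right) = -20928 + 54 \cdot 12 \left(-20\right) = -20928 + 648 \left(-20\right) = -20928 - 12960 = -33888$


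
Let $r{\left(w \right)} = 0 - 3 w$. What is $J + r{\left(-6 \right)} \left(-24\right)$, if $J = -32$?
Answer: $-464$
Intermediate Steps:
$r{\left(w \right)} = - 3 w$
$J + r{\left(-6 \right)} \left(-24\right) = -32 + \left(-3\right) \left(-6\right) \left(-24\right) = -32 + 18 \left(-24\right) = -32 - 432 = -464$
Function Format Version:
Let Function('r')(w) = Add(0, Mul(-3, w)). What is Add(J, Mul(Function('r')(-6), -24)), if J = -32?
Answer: -464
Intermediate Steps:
Function('r')(w) = Mul(-3, w)
Add(J, Mul(Function('r')(-6), -24)) = Add(-32, Mul(Mul(-3, -6), -24)) = Add(-32, Mul(18, -24)) = Add(-32, -432) = -464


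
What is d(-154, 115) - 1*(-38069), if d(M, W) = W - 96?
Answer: 38088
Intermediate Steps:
d(M, W) = -96 + W
d(-154, 115) - 1*(-38069) = (-96 + 115) - 1*(-38069) = 19 + 38069 = 38088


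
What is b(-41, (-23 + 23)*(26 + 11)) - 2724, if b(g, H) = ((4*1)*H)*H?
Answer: -2724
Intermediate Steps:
b(g, H) = 4*H**2 (b(g, H) = (4*H)*H = 4*H**2)
b(-41, (-23 + 23)*(26 + 11)) - 2724 = 4*((-23 + 23)*(26 + 11))**2 - 2724 = 4*(0*37)**2 - 2724 = 4*0**2 - 2724 = 4*0 - 2724 = 0 - 2724 = -2724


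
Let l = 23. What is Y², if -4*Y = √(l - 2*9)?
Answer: 5/16 ≈ 0.31250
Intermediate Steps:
Y = -√5/4 (Y = -√(23 - 2*9)/4 = -√(23 - 18)/4 = -√5/4 ≈ -0.55902)
Y² = (-√5/4)² = 5/16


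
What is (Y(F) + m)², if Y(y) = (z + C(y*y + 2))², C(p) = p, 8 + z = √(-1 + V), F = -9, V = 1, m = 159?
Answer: 33454656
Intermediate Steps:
z = -8 (z = -8 + √(-1 + 1) = -8 + √0 = -8 + 0 = -8)
Y(y) = (-6 + y²)² (Y(y) = (-8 + (y*y + 2))² = (-8 + (y² + 2))² = (-8 + (2 + y²))² = (-6 + y²)²)
(Y(F) + m)² = ((-6 + (-9)²)² + 159)² = ((-6 + 81)² + 159)² = (75² + 159)² = (5625 + 159)² = 5784² = 33454656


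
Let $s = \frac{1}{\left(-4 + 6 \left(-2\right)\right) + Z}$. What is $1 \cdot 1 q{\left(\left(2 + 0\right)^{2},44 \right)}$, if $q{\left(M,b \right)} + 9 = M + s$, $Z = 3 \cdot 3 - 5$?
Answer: $- \frac{61}{12} \approx -5.0833$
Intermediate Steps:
$Z = 4$ ($Z = 9 - 5 = 4$)
$s = - \frac{1}{12}$ ($s = \frac{1}{\left(-4 + 6 \left(-2\right)\right) + 4} = \frac{1}{\left(-4 - 12\right) + 4} = \frac{1}{-16 + 4} = \frac{1}{-12} = - \frac{1}{12} \approx -0.083333$)
$q{\left(M,b \right)} = - \frac{109}{12} + M$ ($q{\left(M,b \right)} = -9 + \left(M - \frac{1}{12}\right) = -9 + \left(- \frac{1}{12} + M\right) = - \frac{109}{12} + M$)
$1 \cdot 1 q{\left(\left(2 + 0\right)^{2},44 \right)} = 1 \cdot 1 \left(- \frac{109}{12} + \left(2 + 0\right)^{2}\right) = 1 \left(- \frac{109}{12} + 2^{2}\right) = 1 \left(- \frac{109}{12} + 4\right) = 1 \left(- \frac{61}{12}\right) = - \frac{61}{12}$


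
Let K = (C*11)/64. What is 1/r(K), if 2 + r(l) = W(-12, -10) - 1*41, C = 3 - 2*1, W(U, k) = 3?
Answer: -1/40 ≈ -0.025000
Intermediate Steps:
C = 1 (C = 3 - 2 = 1)
K = 11/64 (K = (1*11)/64 = 11*(1/64) = 11/64 ≈ 0.17188)
r(l) = -40 (r(l) = -2 + (3 - 1*41) = -2 + (3 - 41) = -2 - 38 = -40)
1/r(K) = 1/(-40) = -1/40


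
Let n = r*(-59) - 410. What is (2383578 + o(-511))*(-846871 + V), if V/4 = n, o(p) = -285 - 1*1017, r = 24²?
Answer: -2345224461372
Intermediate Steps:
r = 576
o(p) = -1302 (o(p) = -285 - 1017 = -1302)
n = -34394 (n = 576*(-59) - 410 = -33984 - 410 = -34394)
V = -137576 (V = 4*(-34394) = -137576)
(2383578 + o(-511))*(-846871 + V) = (2383578 - 1302)*(-846871 - 137576) = 2382276*(-984447) = -2345224461372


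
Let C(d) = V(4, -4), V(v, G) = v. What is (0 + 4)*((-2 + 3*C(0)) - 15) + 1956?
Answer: 1936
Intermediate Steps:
C(d) = 4
(0 + 4)*((-2 + 3*C(0)) - 15) + 1956 = (0 + 4)*((-2 + 3*4) - 15) + 1956 = 4*((-2 + 12) - 15) + 1956 = 4*(10 - 15) + 1956 = 4*(-5) + 1956 = -20 + 1956 = 1936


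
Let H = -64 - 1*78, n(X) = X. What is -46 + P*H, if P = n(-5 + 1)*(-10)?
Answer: -5726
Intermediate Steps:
H = -142 (H = -64 - 78 = -142)
P = 40 (P = (-5 + 1)*(-10) = -4*(-10) = 40)
-46 + P*H = -46 + 40*(-142) = -46 - 5680 = -5726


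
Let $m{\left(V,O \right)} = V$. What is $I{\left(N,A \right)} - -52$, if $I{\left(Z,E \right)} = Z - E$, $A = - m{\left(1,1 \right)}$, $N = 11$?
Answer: $64$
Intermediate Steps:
$A = -1$ ($A = \left(-1\right) 1 = -1$)
$I{\left(N,A \right)} - -52 = \left(11 - -1\right) - -52 = \left(11 + 1\right) + 52 = 12 + 52 = 64$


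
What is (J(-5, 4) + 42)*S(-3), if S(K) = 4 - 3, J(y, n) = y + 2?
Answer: 39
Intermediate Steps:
J(y, n) = 2 + y
S(K) = 1
(J(-5, 4) + 42)*S(-3) = ((2 - 5) + 42)*1 = (-3 + 42)*1 = 39*1 = 39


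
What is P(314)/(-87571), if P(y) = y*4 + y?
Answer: -1570/87571 ≈ -0.017928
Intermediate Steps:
P(y) = 5*y (P(y) = 4*y + y = 5*y)
P(314)/(-87571) = (5*314)/(-87571) = 1570*(-1/87571) = -1570/87571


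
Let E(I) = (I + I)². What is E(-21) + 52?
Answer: 1816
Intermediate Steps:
E(I) = 4*I² (E(I) = (2*I)² = 4*I²)
E(-21) + 52 = 4*(-21)² + 52 = 4*441 + 52 = 1764 + 52 = 1816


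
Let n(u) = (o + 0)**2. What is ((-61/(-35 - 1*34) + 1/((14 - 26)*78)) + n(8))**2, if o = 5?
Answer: 310481869681/463454784 ≈ 669.93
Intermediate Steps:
n(u) = 25 (n(u) = (5 + 0)**2 = 5**2 = 25)
((-61/(-35 - 1*34) + 1/((14 - 26)*78)) + n(8))**2 = ((-61/(-35 - 1*34) + 1/((14 - 26)*78)) + 25)**2 = ((-61/(-35 - 34) + (1/78)/(-12)) + 25)**2 = ((-61/(-69) - 1/12*1/78) + 25)**2 = ((-61*(-1/69) - 1/936) + 25)**2 = ((61/69 - 1/936) + 25)**2 = (19009/21528 + 25)**2 = (557209/21528)**2 = 310481869681/463454784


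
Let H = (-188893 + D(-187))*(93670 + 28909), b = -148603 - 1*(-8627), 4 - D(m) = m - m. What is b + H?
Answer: -23153964707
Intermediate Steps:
D(m) = 4 (D(m) = 4 - (m - m) = 4 - 1*0 = 4 + 0 = 4)
b = -139976 (b = -148603 + 8627 = -139976)
H = -23153824731 (H = (-188893 + 4)*(93670 + 28909) = -188889*122579 = -23153824731)
b + H = -139976 - 23153824731 = -23153964707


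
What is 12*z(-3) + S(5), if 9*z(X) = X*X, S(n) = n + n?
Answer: 22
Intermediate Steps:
S(n) = 2*n
z(X) = X²/9 (z(X) = (X*X)/9 = X²/9)
12*z(-3) + S(5) = 12*((⅑)*(-3)²) + 2*5 = 12*((⅑)*9) + 10 = 12*1 + 10 = 12 + 10 = 22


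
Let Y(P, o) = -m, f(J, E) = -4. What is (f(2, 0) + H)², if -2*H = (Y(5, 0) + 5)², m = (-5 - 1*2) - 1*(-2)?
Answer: 2916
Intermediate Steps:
m = -5 (m = (-5 - 2) + 2 = -7 + 2 = -5)
Y(P, o) = 5 (Y(P, o) = -1*(-5) = 5)
H = -50 (H = -(5 + 5)²/2 = -½*10² = -½*100 = -50)
(f(2, 0) + H)² = (-4 - 50)² = (-54)² = 2916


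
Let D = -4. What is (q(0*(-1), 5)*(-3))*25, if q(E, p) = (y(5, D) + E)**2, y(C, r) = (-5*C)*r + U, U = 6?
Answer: -842700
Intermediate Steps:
y(C, r) = 6 - 5*C*r (y(C, r) = (-5*C)*r + 6 = -5*C*r + 6 = 6 - 5*C*r)
q(E, p) = (106 + E)**2 (q(E, p) = ((6 - 5*5*(-4)) + E)**2 = ((6 + 100) + E)**2 = (106 + E)**2)
(q(0*(-1), 5)*(-3))*25 = ((106 + 0*(-1))**2*(-3))*25 = ((106 + 0)**2*(-3))*25 = (106**2*(-3))*25 = (11236*(-3))*25 = -33708*25 = -842700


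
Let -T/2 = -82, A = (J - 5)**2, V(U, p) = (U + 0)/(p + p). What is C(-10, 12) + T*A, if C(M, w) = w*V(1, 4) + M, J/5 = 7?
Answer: 295183/2 ≈ 1.4759e+5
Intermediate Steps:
V(U, p) = U/(2*p) (V(U, p) = U/((2*p)) = U*(1/(2*p)) = U/(2*p))
J = 35 (J = 5*7 = 35)
A = 900 (A = (35 - 5)**2 = 30**2 = 900)
T = 164 (T = -2*(-82) = 164)
C(M, w) = M + w/8 (C(M, w) = w*((1/2)*1/4) + M = w*((1/2)*1*(1/4)) + M = w*(1/8) + M = w/8 + M = M + w/8)
C(-10, 12) + T*A = (-10 + (1/8)*12) + 164*900 = (-10 + 3/2) + 147600 = -17/2 + 147600 = 295183/2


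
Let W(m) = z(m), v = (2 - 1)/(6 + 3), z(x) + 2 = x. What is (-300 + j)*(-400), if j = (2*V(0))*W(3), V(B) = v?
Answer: 1079200/9 ≈ 1.1991e+5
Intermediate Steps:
z(x) = -2 + x
v = ⅑ (v = 1/9 = 1*(⅑) = ⅑ ≈ 0.11111)
W(m) = -2 + m
V(B) = ⅑
j = 2/9 (j = (2*(⅑))*(-2 + 3) = (2/9)*1 = 2/9 ≈ 0.22222)
(-300 + j)*(-400) = (-300 + 2/9)*(-400) = -2698/9*(-400) = 1079200/9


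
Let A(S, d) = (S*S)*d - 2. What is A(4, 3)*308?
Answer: 14168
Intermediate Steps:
A(S, d) = -2 + d*S² (A(S, d) = S²*d - 2 = d*S² - 2 = -2 + d*S²)
A(4, 3)*308 = (-2 + 3*4²)*308 = (-2 + 3*16)*308 = (-2 + 48)*308 = 46*308 = 14168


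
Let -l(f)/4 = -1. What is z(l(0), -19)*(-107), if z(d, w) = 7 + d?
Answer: -1177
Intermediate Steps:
l(f) = 4 (l(f) = -4*(-1) = 4)
z(l(0), -19)*(-107) = (7 + 4)*(-107) = 11*(-107) = -1177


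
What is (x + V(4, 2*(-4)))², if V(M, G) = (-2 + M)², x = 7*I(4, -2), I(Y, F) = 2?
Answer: 324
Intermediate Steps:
x = 14 (x = 7*2 = 14)
(x + V(4, 2*(-4)))² = (14 + (-2 + 4)²)² = (14 + 2²)² = (14 + 4)² = 18² = 324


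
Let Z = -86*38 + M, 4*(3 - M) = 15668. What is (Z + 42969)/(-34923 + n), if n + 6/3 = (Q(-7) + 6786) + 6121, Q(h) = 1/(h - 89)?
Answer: -3435552/2113729 ≈ -1.6254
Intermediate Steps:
Q(h) = 1/(-89 + h)
M = -3914 (M = 3 - ¼*15668 = 3 - 3917 = -3914)
Z = -7182 (Z = -86*38 - 3914 = -3268 - 3914 = -7182)
n = 1238879/96 (n = -2 + ((1/(-89 - 7) + 6786) + 6121) = -2 + ((1/(-96) + 6786) + 6121) = -2 + ((-1/96 + 6786) + 6121) = -2 + (651455/96 + 6121) = -2 + 1239071/96 = 1238879/96 ≈ 12905.)
(Z + 42969)/(-34923 + n) = (-7182 + 42969)/(-34923 + 1238879/96) = 35787/(-2113729/96) = 35787*(-96/2113729) = -3435552/2113729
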